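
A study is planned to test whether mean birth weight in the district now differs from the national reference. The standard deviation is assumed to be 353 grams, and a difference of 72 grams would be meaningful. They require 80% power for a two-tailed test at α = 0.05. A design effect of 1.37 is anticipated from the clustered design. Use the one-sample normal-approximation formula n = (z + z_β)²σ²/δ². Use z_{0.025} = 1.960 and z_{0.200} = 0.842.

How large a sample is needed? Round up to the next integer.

n = (z_{α/2} + z_β)² · σ² / δ²
  = (1.960 + 0.842)² · 353² / 72²
  = 7.8512 · 124609 / 5184
  = 188.72
Design effect: 1.37 × 188.72 = 258.55.
Round up → n = 259.

n = 259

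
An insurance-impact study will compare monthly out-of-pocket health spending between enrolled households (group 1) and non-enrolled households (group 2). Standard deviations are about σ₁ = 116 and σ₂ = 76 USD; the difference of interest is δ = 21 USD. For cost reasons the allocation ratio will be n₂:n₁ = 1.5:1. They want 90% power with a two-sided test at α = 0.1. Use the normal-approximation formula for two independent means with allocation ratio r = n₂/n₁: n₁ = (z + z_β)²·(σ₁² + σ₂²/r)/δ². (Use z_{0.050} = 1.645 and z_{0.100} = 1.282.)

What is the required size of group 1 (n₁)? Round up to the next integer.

n₁ = (z_{α/2} + z_β)² · (σ₁² + σ₂²/r) / δ²
   = (1.645 + 1.282)² · (116² + 76²/1.5) / 21²
   = 8.5673 · (13456 + 3850.7) / 441
   = 8.5673 · 17306.7 / 441
   = 336.22
Round up → n₁ = 337; n₂ = r·n₁ = 1.5 × 337 = 506.

n₁ = 337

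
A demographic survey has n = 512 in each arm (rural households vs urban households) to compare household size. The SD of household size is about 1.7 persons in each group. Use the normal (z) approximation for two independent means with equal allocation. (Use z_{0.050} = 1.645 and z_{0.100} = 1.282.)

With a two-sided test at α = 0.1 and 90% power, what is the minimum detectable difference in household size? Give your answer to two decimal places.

Minimum detectable difference ≈ 0.31 persons

δ = (z_{α/2} + z_β) · √((σ₁²+σ₂²)/n)
  = (1.645 + 1.282) · √(5.78/512)
  = 2.927 · √0.01129
  = 2.927 · 0.1062
  = 0.3110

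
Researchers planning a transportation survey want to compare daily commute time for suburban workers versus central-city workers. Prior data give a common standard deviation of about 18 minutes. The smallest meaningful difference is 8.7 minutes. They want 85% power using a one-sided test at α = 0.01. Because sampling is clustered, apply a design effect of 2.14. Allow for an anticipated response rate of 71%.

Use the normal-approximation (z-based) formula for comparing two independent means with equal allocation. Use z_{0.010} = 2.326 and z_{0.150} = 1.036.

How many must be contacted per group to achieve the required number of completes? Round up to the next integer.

n = (z_α + z_β)² · (σ₁² + σ₂²) / δ²
  = (2.326 + 1.036)² · (2·18² = 648) / 8.7²
  = 11.3030 · 648 / 75.69
  = 96.77
Design effect: 2.14 × 96.77 = 207.08.
Adjust for 71% response: 207.08 / 0.71 = 291.67.
Round up → n = 292 per group.

n = 292 per group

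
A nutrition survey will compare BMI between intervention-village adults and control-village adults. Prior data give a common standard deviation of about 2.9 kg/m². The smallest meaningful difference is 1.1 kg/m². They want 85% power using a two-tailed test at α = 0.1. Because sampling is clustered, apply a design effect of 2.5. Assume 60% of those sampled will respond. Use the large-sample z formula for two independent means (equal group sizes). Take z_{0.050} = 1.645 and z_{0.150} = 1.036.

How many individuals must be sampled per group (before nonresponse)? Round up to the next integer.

n = 417 per group

n = (z_{α/2} + z_β)² · (σ₁² + σ₂²) / δ²
  = (1.645 + 1.036)² · (2·2.9² = 16.82) / 1.1²
  = 7.1878 · 16.82 / 1.21
  = 99.92
Design effect: 2.5 × 99.92 = 249.79.
Adjust for 60% response: 249.79 / 0.60 = 416.32.
Round up → n = 417 per group.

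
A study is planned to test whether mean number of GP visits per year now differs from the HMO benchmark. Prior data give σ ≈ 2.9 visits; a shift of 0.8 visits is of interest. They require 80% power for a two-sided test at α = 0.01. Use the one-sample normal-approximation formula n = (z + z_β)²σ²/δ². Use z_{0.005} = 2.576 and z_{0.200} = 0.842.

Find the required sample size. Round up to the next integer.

n = (z_{α/2} + z_β)² · σ² / δ²
  = (2.576 + 0.842)² · 2.9² / 0.8²
  = 11.6827 · 8.41 / 0.64
  = 153.52
Round up → n = 154.

n = 154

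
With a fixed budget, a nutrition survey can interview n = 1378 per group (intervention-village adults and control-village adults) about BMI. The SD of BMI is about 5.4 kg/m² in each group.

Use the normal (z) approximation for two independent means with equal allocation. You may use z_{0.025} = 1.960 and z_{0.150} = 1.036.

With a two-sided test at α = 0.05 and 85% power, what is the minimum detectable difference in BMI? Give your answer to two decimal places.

δ = (z_{α/2} + z_β) · √((σ₁²+σ₂²)/n)
  = (1.960 + 1.036) · √(58.32/1378)
  = 2.996 · √0.04232
  = 2.996 · 0.2057
  = 0.6163

Minimum detectable difference ≈ 0.62 kg/m²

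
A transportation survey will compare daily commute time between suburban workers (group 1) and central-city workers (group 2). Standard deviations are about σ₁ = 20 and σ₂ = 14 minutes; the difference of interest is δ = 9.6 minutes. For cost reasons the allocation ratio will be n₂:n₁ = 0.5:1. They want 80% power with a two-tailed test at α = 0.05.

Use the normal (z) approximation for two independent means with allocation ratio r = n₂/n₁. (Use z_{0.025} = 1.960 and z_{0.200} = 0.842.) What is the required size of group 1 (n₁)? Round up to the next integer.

n₁ = 68

n₁ = (z_{α/2} + z_β)² · (σ₁² + σ₂²/r) / δ²
   = (1.960 + 0.842)² · (20² + 14²/0.5) / 9.6²
   = 7.8512 · (400 + 392) / 92.16
   = 7.8512 · 792 / 92.16
   = 67.47
Round up → n₁ = 68; n₂ = r·n₁ = 0.5 × 68 = 34.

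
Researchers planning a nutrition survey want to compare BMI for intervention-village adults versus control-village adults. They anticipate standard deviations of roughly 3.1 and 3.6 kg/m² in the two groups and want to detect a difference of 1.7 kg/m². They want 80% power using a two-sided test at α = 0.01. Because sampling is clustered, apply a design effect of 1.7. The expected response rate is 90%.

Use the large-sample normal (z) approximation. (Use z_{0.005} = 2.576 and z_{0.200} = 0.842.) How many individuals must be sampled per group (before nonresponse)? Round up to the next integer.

n = 173 per group

n = (z_{α/2} + z_β)² · (σ₁² + σ₂²) / δ²
  = (2.576 + 0.842)² · (3.1² + 3.6² = 22.57) / 1.7²
  = 11.6827 · 22.57 / 2.89
  = 91.24
Design effect: 1.7 × 91.24 = 155.11.
Adjust for 90% response: 155.11 / 0.90 = 172.34.
Round up → n = 173 per group.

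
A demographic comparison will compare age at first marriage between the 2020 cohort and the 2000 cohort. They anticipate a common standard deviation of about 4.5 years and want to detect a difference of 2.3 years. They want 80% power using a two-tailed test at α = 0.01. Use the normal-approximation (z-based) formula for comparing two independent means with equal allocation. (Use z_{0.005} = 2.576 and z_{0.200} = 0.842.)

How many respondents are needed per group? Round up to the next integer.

n = (z_{α/2} + z_β)² · (σ₁² + σ₂²) / δ²
  = (2.576 + 0.842)² · (2·4.5² = 40.5) / 2.3²
  = 11.6827 · 40.5 / 5.29
  = 89.44
Round up → n = 90 per group.

n = 90 per group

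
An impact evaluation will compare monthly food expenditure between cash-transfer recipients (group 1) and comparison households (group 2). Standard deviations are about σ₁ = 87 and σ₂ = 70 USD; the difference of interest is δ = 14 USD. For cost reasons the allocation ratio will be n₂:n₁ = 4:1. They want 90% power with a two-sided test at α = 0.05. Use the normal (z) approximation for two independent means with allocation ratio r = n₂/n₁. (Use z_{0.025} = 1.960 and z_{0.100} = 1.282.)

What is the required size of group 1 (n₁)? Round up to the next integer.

n₁ = 472

n₁ = (z_{α/2} + z_β)² · (σ₁² + σ₂²/r) / δ²
   = (1.960 + 1.282)² · (87² + 70²/4) / 14²
   = 10.5106 · (7569 + 1225) / 196
   = 10.5106 · 8794 / 196
   = 471.58
Round up → n₁ = 472; n₂ = r·n₁ = 4 × 472 = 1888.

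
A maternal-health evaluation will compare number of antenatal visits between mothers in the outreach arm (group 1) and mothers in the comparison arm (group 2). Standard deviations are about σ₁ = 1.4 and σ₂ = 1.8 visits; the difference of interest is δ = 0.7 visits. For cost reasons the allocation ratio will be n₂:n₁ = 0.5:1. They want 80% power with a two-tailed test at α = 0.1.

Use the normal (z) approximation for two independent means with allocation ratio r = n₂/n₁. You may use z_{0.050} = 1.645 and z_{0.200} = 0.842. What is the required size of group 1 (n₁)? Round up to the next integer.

n₁ = 107

n₁ = (z_{α/2} + z_β)² · (σ₁² + σ₂²/r) / δ²
   = (1.645 + 0.842)² · (1.4² + 1.8²/0.5) / 0.7²
   = 6.1852 · (1.96 + 6.48) / 0.49
   = 6.1852 · 8.44 / 0.49
   = 106.54
Round up → n₁ = 107; n₂ = r·n₁ = 0.5 × 107 = 54.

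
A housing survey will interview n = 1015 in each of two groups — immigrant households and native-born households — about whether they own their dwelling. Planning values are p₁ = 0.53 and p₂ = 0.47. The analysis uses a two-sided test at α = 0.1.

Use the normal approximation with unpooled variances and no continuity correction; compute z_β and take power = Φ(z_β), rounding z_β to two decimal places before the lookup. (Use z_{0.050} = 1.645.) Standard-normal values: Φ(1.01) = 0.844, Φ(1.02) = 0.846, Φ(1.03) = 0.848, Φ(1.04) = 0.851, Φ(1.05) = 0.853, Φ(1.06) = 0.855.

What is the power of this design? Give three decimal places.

z_β = |p₁−p₂|·√(n/[p₁q₁+p₂q₂]) − z_{α/2}
    = 0.06 · √(1015/0.4982) − 1.645
    = 0.06 · 45.1368 − 1.645
    = 2.7082 − 1.645 = 1.0632 → 1.06
Power = Φ(1.06) = 0.855.

Power ≈ 0.855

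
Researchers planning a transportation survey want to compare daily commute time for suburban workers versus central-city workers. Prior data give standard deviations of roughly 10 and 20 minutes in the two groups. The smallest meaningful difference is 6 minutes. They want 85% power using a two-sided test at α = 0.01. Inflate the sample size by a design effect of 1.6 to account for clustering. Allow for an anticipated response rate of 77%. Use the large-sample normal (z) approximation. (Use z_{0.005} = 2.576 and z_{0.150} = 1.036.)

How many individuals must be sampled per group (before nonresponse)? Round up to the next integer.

n = 377 per group

n = (z_{α/2} + z_β)² · (σ₁² + σ₂²) / δ²
  = (2.576 + 1.036)² · (10² + 20² = 500) / 6²
  = 13.0465 · 500 / 36
  = 181.20
Design effect: 1.6 × 181.20 = 289.92.
Adjust for 77% response: 289.92 / 0.77 = 376.52.
Round up → n = 377 per group.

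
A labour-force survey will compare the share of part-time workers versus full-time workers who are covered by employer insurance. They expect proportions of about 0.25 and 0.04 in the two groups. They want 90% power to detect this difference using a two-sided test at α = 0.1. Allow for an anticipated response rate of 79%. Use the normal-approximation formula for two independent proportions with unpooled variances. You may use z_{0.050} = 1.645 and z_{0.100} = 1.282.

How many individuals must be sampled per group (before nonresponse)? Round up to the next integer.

n = (z_{α/2} + z_β)² · [p₁(1−p₁) + p₂(1−p₂)] / (p₁ − p₂)²
  = (1.645 + 1.282)² · (0.25·0.75 + 0.04·0.96) / (0.21)²
  = (2.927)² · (0.1875 + 0.0384) / 0.0441
  = 8.5673 · 0.2259 / 0.0441
  = 43.89
Adjust for 79% response: 43.89 / 0.79 = 55.55.
Round up → n = 56 per group.

n = 56 per group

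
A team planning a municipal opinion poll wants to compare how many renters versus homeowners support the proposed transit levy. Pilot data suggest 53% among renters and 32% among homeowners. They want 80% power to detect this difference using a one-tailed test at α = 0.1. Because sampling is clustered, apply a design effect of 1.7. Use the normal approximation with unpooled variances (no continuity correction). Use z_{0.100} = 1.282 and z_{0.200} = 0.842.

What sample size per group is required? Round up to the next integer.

n = 82 per group

n = (z_α + z_β)² · [p₁(1−p₁) + p₂(1−p₂)] / (p₁ − p₂)²
  = (1.282 + 0.842)² · (0.53·0.47 + 0.32·0.68) / (0.21)²
  = (2.124)² · (0.2491 + 0.2176) / 0.0441
  = 4.5114 · 0.4667 / 0.0441
  = 47.74
Design effect: 1.7 × 47.74 = 81.16.
Round up → n = 82 per group.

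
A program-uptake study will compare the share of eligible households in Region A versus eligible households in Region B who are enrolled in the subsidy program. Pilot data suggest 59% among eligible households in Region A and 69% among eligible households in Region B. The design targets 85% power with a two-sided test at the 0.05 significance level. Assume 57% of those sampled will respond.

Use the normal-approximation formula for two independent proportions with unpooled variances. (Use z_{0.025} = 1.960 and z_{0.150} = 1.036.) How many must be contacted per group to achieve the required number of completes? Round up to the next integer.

n = 718 per group

n = (z_{α/2} + z_β)² · [p₁(1−p₁) + p₂(1−p₂)] / (p₁ − p₂)²
  = (1.960 + 1.036)² · (0.59·0.41 + 0.69·0.31) / (-0.10)²
  = (2.996)² · (0.2419 + 0.2139) / 0.0100
  = 8.9760 · 0.4558 / 0.0100
  = 409.13
Adjust for 57% response: 409.13 / 0.57 = 717.77.
Round up → n = 718 per group.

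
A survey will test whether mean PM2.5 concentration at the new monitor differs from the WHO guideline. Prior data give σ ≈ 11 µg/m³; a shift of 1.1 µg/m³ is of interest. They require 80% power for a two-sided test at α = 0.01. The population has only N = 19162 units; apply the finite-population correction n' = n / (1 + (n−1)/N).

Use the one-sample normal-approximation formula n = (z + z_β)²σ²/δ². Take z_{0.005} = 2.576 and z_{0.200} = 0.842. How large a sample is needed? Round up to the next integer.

n = (z_{α/2} + z_β)² · σ² / δ²
  = (2.576 + 0.842)² · 11² / 1.1²
  = 11.6827 · 121 / 1.21
  = 1168.27
Finite-population correction (N = 19162): 1168.27 / (1 + (1168.27 − 1)/19162) = 1101.19.
Round up → n = 1102.

n = 1102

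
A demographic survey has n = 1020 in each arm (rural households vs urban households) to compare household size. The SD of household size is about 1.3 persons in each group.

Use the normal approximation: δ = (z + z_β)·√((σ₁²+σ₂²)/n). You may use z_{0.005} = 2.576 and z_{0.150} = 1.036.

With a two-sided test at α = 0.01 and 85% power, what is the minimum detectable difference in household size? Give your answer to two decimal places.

Minimum detectable difference ≈ 0.21 persons

δ = (z_{α/2} + z_β) · √((σ₁²+σ₂²)/n)
  = (2.576 + 1.036) · √(3.38/1020)
  = 3.612 · √0.00331
  = 3.612 · 0.0576
  = 0.2079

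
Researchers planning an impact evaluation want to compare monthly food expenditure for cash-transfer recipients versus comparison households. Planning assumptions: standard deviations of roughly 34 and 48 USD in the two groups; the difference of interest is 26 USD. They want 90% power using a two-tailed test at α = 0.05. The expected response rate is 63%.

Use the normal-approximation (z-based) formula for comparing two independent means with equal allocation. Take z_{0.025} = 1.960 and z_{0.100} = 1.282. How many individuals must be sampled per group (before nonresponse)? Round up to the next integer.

n = (z_{α/2} + z_β)² · (σ₁² + σ₂²) / δ²
  = (1.960 + 1.282)² · (34² + 48² = 3460) / 26²
  = 10.5106 · 3460 / 676
  = 53.80
Adjust for 63% response: 53.80 / 0.63 = 85.39.
Round up → n = 86 per group.

n = 86 per group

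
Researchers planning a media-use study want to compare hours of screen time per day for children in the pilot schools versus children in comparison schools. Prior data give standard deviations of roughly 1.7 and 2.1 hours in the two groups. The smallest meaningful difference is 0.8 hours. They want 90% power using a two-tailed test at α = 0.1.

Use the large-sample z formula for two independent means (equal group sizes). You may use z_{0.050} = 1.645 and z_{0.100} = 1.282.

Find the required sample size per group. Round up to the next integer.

n = (z_{α/2} + z_β)² · (σ₁² + σ₂²) / δ²
  = (1.645 + 1.282)² · (1.7² + 2.1² = 7.3) / 0.8²
  = 8.5673 · 7.3 / 0.64
  = 97.72
Round up → n = 98 per group.

n = 98 per group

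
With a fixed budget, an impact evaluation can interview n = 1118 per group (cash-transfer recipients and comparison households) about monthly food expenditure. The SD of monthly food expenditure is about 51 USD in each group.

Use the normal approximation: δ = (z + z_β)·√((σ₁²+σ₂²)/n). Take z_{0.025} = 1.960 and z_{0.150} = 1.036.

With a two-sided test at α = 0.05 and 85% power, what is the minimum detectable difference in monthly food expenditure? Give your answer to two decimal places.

δ = (z_{α/2} + z_β) · √((σ₁²+σ₂²)/n)
  = (1.960 + 1.036) · √(5202/1118)
  = 2.996 · √4.653
  = 2.996 · 2.1571
  = 6.4626

Minimum detectable difference ≈ 6.46 USD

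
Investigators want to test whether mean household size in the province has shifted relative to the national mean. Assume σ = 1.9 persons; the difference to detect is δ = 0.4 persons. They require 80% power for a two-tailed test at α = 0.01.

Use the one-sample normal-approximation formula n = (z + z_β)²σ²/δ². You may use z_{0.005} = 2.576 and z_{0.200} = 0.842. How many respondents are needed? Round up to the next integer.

n = 264

n = (z_{α/2} + z_β)² · σ² / δ²
  = (2.576 + 0.842)² · 1.9² / 0.4²
  = 11.6827 · 3.61 / 0.16
  = 263.59
Round up → n = 264.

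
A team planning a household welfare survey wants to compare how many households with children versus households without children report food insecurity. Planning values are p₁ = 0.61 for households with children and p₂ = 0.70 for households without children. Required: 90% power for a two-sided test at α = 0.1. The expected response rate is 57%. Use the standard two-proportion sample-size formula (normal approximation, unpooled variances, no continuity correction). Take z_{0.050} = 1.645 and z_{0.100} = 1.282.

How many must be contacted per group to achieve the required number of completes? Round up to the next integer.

n = (z_{α/2} + z_β)² · [p₁(1−p₁) + p₂(1−p₂)] / (p₁ − p₂)²
  = (1.645 + 1.282)² · (0.61·0.39 + 0.70·0.30) / (-0.09)²
  = (2.927)² · (0.2379 + 0.2100) / 0.0081
  = 8.5673 · 0.4479 / 0.0081
  = 473.74
Adjust for 57% response: 473.74 / 0.57 = 831.13.
Round up → n = 832 per group.

n = 832 per group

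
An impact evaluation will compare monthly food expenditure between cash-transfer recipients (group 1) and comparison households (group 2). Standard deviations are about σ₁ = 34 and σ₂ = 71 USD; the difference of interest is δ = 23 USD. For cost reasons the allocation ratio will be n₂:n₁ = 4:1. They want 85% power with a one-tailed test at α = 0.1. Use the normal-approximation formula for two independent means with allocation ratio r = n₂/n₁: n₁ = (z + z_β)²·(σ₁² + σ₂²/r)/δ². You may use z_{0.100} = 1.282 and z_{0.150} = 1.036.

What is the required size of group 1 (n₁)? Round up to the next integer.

n₁ = (z_α + z_β)² · (σ₁² + σ₂²/r) / δ²
   = (1.282 + 1.036)² · (34² + 71²/4) / 23²
   = 5.3731 · (1156 + 1260.2) / 529
   = 5.3731 · 2416.2 / 529
   = 24.54
Round up → n₁ = 25; n₂ = r·n₁ = 4 × 25 = 100.

n₁ = 25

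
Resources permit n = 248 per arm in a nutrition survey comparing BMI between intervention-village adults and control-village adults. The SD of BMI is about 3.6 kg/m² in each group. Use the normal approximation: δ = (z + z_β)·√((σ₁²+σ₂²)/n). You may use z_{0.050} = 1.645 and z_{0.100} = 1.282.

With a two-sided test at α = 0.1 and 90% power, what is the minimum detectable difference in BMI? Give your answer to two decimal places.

Minimum detectable difference ≈ 0.95 kg/m²

δ = (z_{α/2} + z_β) · √((σ₁²+σ₂²)/n)
  = (1.645 + 1.282) · √(25.92/248)
  = 2.927 · √0.10452
  = 2.927 · 0.3233
  = 0.9463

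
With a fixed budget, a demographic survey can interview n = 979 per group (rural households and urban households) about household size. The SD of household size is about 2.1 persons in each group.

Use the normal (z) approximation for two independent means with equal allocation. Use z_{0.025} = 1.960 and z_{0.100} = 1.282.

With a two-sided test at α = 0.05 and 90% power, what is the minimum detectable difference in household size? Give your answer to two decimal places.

δ = (z_{α/2} + z_β) · √((σ₁²+σ₂²)/n)
  = (1.960 + 1.282) · √(8.82/979)
  = 3.242 · √0.00901
  = 3.242 · 0.0949
  = 0.3077

Minimum detectable difference ≈ 0.31 persons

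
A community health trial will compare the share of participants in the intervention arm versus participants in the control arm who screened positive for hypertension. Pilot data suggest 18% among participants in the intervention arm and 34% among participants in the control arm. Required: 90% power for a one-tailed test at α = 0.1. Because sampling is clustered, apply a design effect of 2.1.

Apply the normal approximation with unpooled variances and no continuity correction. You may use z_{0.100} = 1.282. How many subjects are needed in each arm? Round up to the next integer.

n = (z_α + z_β)² · [p₁(1−p₁) + p₂(1−p₂)] / (p₁ − p₂)²
  = (1.282 + 1.282)² · (0.18·0.82 + 0.34·0.66) / (-0.16)²
  = (2.564)² · (0.1476 + 0.2244) / 0.0256
  = 6.5741 · 0.3720 / 0.0256
  = 95.53
Design effect: 2.1 × 95.53 = 200.61.
Round up → n = 201 per group.

n = 201 per group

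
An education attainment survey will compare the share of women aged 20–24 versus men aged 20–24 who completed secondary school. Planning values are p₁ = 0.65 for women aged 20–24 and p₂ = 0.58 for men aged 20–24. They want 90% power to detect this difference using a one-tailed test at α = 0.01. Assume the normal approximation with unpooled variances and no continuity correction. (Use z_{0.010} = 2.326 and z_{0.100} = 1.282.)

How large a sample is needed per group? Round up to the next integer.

n = 1252 per group

n = (z_α + z_β)² · [p₁(1−p₁) + p₂(1−p₂)] / (p₁ − p₂)²
  = (2.326 + 1.282)² · (0.65·0.35 + 0.58·0.42) / (0.07)²
  = (3.608)² · (0.2275 + 0.2436) / 0.0049
  = 13.0177 · 0.4711 / 0.0049
  = 1251.56
Round up → n = 1252 per group.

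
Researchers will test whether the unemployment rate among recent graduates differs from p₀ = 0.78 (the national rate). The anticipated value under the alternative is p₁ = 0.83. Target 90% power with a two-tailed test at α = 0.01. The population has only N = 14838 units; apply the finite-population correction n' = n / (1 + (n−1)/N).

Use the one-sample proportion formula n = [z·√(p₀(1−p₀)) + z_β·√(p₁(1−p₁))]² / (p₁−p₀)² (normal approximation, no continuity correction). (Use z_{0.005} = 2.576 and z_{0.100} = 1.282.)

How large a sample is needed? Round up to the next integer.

n = [z_{α/2}·√(p₀q₀) + z_β·√(p₁q₁)]² / (p₁ − p₀)²
  = [2.576·√(0.78·0.22) + 1.282·√(0.83·0.17)]² / (0.05)²
  = [2.576·0.4142 + 1.282·0.3756]² / 0.0025
  = [1.5487]² / 0.0025
  = 959.34
Finite-population correction (N = 14838): 959.34 / (1 + (959.34 − 1)/14838) = 901.14.
Round up → n = 902.

n = 902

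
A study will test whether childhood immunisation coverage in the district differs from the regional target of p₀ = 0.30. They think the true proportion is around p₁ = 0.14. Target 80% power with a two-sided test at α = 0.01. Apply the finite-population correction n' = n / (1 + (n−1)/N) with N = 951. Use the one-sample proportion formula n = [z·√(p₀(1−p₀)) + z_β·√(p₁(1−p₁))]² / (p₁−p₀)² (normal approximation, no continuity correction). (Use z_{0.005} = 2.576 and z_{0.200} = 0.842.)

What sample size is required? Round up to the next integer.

n = 78

n = [z_{α/2}·√(p₀q₀) + z_β·√(p₁q₁)]² / (p₁ − p₀)²
  = [2.576·√(0.30·0.70) + 0.842·√(0.14·0.86)]² / (-0.16)²
  = [2.576·0.4583 + 0.842·0.3470]² / 0.0256
  = [1.4726]² / 0.0256
  = 84.71
Finite-population correction (N = 951): 84.71 / (1 + (84.71 − 1)/951) = 77.86.
Round up → n = 78.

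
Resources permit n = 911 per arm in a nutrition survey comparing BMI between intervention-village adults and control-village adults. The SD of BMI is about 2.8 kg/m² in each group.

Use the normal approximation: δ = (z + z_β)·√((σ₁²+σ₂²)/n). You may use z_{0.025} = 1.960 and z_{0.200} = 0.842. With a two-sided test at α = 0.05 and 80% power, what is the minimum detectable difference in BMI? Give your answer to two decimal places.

δ = (z_{α/2} + z_β) · √((σ₁²+σ₂²)/n)
  = (1.960 + 0.842) · √(15.68/911)
  = 2.802 · √0.01721
  = 2.802 · 0.1312
  = 0.3676

Minimum detectable difference ≈ 0.37 kg/m²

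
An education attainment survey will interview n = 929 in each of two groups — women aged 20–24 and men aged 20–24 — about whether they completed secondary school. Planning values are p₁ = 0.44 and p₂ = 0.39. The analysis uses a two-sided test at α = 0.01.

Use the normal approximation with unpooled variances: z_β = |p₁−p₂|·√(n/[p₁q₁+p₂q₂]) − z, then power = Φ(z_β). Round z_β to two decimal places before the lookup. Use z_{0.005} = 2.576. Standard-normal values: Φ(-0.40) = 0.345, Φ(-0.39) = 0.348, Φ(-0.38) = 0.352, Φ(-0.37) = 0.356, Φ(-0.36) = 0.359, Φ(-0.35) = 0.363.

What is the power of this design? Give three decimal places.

z_β = |p₁−p₂|·√(n/[p₁q₁+p₂q₂]) − z_{α/2}
    = 0.05 · √(929/0.4843) − 2.576
    = 0.05 · 43.7976 − 2.576
    = 2.1899 − 2.576 = -0.3861 → -0.39
Power = Φ(-0.39) = 0.348.

Power ≈ 0.348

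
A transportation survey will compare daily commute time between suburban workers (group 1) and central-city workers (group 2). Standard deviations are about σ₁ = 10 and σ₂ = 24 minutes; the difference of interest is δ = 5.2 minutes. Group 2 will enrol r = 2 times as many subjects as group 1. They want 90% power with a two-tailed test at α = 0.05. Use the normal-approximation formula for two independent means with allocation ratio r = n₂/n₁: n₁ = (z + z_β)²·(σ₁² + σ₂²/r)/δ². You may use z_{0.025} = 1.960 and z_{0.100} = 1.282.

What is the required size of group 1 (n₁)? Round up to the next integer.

n₁ = 151

n₁ = (z_{α/2} + z_β)² · (σ₁² + σ₂²/r) / δ²
   = (1.960 + 1.282)² · (10² + 24²/2) / 5.2²
   = 10.5106 · (100 + 288) / 27.04
   = 10.5106 · 388 / 27.04
   = 150.82
Round up → n₁ = 151; n₂ = r·n₁ = 2 × 151 = 302.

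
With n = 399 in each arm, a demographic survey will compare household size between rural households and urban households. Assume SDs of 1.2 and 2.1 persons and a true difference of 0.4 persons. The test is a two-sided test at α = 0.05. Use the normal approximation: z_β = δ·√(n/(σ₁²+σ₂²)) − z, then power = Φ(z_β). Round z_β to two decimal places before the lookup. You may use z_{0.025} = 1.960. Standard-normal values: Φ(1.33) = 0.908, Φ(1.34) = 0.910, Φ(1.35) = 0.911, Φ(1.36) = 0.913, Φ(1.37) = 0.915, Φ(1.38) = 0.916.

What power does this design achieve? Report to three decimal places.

Power ≈ 0.910

z_β = δ·√(n/(σ₁²+σ₂²)) − z_{α/2}
    = 0.4 · √(399/5.85) − 1.960
    = 0.4 · 8.25864 − 1.960
    = 3.3035 − 1.960 = 1.3435 → 1.34
Power = Φ(1.34) = 0.910.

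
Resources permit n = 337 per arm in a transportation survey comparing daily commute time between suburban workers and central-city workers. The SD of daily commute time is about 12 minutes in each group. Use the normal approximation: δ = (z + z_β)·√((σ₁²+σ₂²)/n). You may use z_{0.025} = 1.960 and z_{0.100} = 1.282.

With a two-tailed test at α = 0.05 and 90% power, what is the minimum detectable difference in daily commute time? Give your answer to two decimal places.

Minimum detectable difference ≈ 3.00 minutes

δ = (z_{α/2} + z_β) · √((σ₁²+σ₂²)/n)
  = (1.960 + 1.282) · √(288/337)
  = 3.242 · √0.8546
  = 3.242 · 0.9244
  = 2.9971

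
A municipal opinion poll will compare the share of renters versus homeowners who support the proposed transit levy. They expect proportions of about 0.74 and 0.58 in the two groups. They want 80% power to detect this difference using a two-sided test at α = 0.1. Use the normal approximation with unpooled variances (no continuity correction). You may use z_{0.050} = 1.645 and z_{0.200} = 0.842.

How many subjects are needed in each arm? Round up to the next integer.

n = 106 per group

n = (z_{α/2} + z_β)² · [p₁(1−p₁) + p₂(1−p₂)] / (p₁ − p₂)²
  = (1.645 + 0.842)² · (0.74·0.26 + 0.58·0.42) / (0.16)²
  = (2.487)² · (0.1924 + 0.2436) / 0.0256
  = 6.1852 · 0.4360 / 0.0256
  = 105.34
Round up → n = 106 per group.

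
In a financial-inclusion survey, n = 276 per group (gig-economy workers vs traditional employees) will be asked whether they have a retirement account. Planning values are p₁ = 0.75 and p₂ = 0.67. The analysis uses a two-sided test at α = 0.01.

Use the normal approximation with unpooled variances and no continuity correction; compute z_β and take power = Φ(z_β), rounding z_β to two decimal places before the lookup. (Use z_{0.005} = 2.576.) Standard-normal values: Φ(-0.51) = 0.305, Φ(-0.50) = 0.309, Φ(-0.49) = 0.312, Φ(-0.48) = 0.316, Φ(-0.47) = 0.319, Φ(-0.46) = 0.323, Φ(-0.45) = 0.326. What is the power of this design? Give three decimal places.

Power ≈ 0.309

z_β = |p₁−p₂|·√(n/[p₁q₁+p₂q₂]) − z_{α/2}
    = 0.08 · √(276/0.4086) − 2.576
    = 0.08 · 25.9899 − 2.576
    = 2.0792 − 2.576 = -0.4968 → -0.50
Power = Φ(-0.50) = 0.309.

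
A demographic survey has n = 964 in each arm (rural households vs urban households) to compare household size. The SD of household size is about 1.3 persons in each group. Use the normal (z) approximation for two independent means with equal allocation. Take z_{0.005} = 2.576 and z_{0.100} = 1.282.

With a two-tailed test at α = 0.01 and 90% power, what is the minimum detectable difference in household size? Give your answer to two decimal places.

δ = (z_{α/2} + z_β) · √((σ₁²+σ₂²)/n)
  = (2.576 + 1.282) · √(3.38/964)
  = 3.858 · √0.00351
  = 3.858 · 0.0592
  = 0.2284

Minimum detectable difference ≈ 0.23 persons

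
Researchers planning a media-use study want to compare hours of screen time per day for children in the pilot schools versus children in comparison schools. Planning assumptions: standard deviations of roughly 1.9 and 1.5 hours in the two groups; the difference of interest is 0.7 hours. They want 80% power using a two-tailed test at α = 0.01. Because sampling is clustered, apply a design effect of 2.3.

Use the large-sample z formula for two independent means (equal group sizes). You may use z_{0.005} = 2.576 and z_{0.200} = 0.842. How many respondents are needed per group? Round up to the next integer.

n = 322 per group

n = (z_{α/2} + z_β)² · (σ₁² + σ₂²) / δ²
  = (2.576 + 0.842)² · (1.9² + 1.5² = 5.86) / 0.7²
  = 11.6827 · 5.86 / 0.49
  = 139.72
Design effect: 2.3 × 139.72 = 321.35.
Round up → n = 322 per group.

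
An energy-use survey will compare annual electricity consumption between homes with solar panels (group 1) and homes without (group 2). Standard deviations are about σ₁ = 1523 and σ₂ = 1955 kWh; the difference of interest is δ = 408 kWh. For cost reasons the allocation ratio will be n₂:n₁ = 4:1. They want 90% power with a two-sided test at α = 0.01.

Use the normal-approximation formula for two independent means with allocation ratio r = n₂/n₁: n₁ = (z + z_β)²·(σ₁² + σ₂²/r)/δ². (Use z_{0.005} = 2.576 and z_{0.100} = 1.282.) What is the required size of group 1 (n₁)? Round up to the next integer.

n₁ = 293

n₁ = (z_{α/2} + z_β)² · (σ₁² + σ₂²/r) / δ²
   = (2.576 + 1.282)² · (1523² + 1955²/4) / 408²
   = 14.8842 · (2319529 + 955506.2) / 166464
   = 14.8842 · 3275035.2 / 166464
   = 292.83
Round up → n₁ = 293; n₂ = r·n₁ = 4 × 293 = 1172.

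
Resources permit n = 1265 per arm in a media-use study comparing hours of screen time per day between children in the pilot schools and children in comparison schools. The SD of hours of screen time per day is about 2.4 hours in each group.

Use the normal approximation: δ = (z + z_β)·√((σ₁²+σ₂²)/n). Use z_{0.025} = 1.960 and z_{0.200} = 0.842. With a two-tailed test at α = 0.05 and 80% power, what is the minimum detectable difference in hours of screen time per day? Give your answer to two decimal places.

Minimum detectable difference ≈ 0.27 hours

δ = (z_{α/2} + z_β) · √((σ₁²+σ₂²)/n)
  = (1.960 + 0.842) · √(11.52/1265)
  = 2.802 · √0.00911
  = 2.802 · 0.0954
  = 0.2674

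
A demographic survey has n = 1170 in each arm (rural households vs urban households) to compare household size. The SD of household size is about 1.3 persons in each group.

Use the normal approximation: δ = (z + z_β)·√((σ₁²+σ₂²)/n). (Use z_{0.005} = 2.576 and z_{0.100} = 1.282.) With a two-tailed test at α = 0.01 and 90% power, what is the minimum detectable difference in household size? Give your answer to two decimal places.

δ = (z_{α/2} + z_β) · √((σ₁²+σ₂²)/n)
  = (2.576 + 1.282) · √(3.38/1170)
  = 3.858 · √0.00289
  = 3.858 · 0.0537
  = 0.2074

Minimum detectable difference ≈ 0.21 persons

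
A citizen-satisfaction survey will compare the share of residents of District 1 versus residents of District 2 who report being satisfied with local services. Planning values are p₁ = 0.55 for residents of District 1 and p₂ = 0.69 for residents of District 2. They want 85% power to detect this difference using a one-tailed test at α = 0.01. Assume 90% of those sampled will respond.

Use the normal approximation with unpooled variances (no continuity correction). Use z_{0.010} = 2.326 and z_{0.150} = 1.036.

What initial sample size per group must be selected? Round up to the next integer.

n = 296 per group

n = (z_α + z_β)² · [p₁(1−p₁) + p₂(1−p₂)] / (p₁ − p₂)²
  = (2.326 + 1.036)² · (0.55·0.45 + 0.69·0.31) / (-0.14)²
  = (3.362)² · (0.2475 + 0.2139) / 0.0196
  = 11.3030 · 0.4614 / 0.0196
  = 266.08
Adjust for 90% response: 266.08 / 0.90 = 295.65.
Round up → n = 296 per group.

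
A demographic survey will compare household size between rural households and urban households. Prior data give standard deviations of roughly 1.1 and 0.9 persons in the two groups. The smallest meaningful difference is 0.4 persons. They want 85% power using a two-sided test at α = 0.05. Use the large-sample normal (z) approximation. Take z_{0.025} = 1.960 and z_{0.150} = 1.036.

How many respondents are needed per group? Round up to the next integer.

n = 114 per group

n = (z_{α/2} + z_β)² · (σ₁² + σ₂²) / δ²
  = (1.960 + 1.036)² · (1.1² + 0.9² = 2.02) / 0.4²
  = 8.9760 · 2.02 / 0.16
  = 113.32
Round up → n = 114 per group.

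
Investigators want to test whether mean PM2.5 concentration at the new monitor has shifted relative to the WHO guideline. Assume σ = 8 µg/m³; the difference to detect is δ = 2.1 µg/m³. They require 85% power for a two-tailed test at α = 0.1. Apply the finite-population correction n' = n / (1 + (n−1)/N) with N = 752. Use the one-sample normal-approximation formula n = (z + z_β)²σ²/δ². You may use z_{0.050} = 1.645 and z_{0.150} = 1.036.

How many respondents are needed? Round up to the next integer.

n = 92

n = (z_{α/2} + z_β)² · σ² / δ²
  = (1.645 + 1.036)² · 8² / 2.1²
  = 7.1878 · 64 / 4.41
  = 104.31
Finite-population correction (N = 752): 104.31 / (1 + (104.31 − 1)/752) = 91.71.
Round up → n = 92.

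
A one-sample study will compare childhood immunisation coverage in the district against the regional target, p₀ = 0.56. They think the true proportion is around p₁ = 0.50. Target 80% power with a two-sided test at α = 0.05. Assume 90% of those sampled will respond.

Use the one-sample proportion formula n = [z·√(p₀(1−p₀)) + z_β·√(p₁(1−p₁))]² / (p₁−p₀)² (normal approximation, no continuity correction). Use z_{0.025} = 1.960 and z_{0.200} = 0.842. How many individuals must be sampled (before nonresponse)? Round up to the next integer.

n = [z_{α/2}·√(p₀q₀) + z_β·√(p₁q₁)]² / (p₁ − p₀)²
  = [1.960·√(0.56·0.44) + 0.842·√(0.50·0.50)]² / (-0.06)²
  = [1.960·0.4964 + 0.842·0.5000]² / 0.0036
  = [1.3939]² / 0.0036
  = 539.72
Adjust for 90% response: 539.72 / 0.90 = 599.69.
Round up → n = 600.

n = 600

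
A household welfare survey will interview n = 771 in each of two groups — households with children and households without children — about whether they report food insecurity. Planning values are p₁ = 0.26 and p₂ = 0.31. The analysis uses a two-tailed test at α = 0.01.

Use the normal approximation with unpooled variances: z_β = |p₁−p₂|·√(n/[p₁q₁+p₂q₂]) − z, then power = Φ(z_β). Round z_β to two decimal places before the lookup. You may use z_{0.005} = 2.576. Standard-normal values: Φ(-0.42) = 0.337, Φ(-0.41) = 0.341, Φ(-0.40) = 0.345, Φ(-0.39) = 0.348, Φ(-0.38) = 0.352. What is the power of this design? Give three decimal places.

z_β = |p₁−p₂|·√(n/[p₁q₁+p₂q₂]) − z_{α/2}
    = 0.05 · √(771/0.4063) − 2.576
    = 0.05 · 43.5616 − 2.576
    = 2.1781 − 2.576 = -0.3979 → -0.40
Power = Φ(-0.40) = 0.345.

Power ≈ 0.345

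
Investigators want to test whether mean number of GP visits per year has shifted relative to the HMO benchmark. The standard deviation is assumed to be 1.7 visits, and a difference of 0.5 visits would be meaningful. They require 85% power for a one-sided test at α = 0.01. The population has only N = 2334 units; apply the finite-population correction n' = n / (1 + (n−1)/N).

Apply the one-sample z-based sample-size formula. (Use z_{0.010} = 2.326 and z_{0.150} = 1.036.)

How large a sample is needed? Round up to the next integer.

n = 124

n = (z_α + z_β)² · σ² / δ²
  = (2.326 + 1.036)² · 1.7² / 0.5²
  = 11.3030 · 2.89 / 0.25
  = 130.66
Finite-population correction (N = 2334): 130.66 / (1 + (130.66 − 1)/2334) = 123.79.
Round up → n = 124.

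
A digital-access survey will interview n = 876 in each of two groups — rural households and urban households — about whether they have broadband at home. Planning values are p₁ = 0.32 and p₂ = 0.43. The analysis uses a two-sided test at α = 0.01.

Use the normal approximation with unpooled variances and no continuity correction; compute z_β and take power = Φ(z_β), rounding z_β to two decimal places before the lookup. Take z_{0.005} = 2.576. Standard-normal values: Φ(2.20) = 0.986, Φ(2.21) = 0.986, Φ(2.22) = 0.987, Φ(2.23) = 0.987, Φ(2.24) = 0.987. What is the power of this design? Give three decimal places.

Power ≈ 0.986

z_β = |p₁−p₂|·√(n/[p₁q₁+p₂q₂]) − z_{α/2}
    = 0.11 · √(876/0.4627) − 2.576
    = 0.11 · 43.5113 − 2.576
    = 4.7862 − 2.576 = 2.2102 → 2.21
Power = Φ(2.21) = 0.986.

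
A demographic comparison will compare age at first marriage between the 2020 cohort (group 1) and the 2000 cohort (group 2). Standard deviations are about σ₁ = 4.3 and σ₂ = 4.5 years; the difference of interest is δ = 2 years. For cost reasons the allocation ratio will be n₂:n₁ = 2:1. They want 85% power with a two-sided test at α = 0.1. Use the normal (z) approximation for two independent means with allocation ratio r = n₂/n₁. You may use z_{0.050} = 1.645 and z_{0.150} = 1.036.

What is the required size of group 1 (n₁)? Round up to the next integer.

n₁ = (z_{α/2} + z_β)² · (σ₁² + σ₂²/r) / δ²
   = (1.645 + 1.036)² · (4.3² + 4.5²/2) / 2²
   = 7.1878 · (18.49 + 10.125) / 4
   = 7.1878 · 28.615 / 4
   = 51.42
Round up → n₁ = 52; n₂ = r·n₁ = 2 × 52 = 104.

n₁ = 52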